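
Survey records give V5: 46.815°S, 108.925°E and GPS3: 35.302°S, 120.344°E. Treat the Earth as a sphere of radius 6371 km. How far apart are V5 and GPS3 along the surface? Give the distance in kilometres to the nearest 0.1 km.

1595.0 km

Δφ = 11.5130°,  Δλ = 11.4190°
a = sin²(Δφ/2) + cos φ₁ cos φ₂ sin²(Δλ/2) = 0.015588
c = 2·arcsin(√a) = 0.250357 rad = 14.3444°
d = R·c = 6371 × 0.250357 = 1595.0 km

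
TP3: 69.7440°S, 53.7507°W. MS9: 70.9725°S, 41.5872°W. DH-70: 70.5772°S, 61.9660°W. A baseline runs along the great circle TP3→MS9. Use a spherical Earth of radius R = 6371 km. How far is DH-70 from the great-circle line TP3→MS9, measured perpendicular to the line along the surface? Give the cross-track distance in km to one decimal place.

219.9 km

δ₁₃ = central angle TP3→DH-70 = 0.050744 rad  (haversine)
θ₁₃ = bearing TP3→DH-70 = 249.524°,  θ₁₂ = bearing TP3→MS9 = 112.395°
dₓₜ = R·arcsin(sin δ₁₃ · sin(θ₁₃ − θ₁₂)) = 6371·arcsin(0.05072·sin(137.129°)) = 219.896 km
|dₓₜ| = 219.896 km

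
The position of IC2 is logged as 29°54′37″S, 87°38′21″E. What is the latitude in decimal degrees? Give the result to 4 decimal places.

29.9103°S

29° + 54′/60 + 37″/3600 = 29 + 0.90000 + 0.01028 = 29.9103°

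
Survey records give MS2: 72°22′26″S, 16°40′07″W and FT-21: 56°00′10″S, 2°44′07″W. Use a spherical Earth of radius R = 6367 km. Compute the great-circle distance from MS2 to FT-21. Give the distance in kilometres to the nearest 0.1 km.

1928.6 km

MS2: φ = -72.37389°, λ = -16.66861°
FT-21: φ = -56.00278°, λ = -2.73528°
Δφ = 16.3711°,  Δλ = 13.9333°
a = sin²(Δφ/2) + cos φ₁ cos φ₂ sin²(Δλ/2) = 0.022763
c = 2·arcsin(√a) = 0.302904 rad = 17.3551°
d = R·c = 6367 × 0.302904 = 1928.6 km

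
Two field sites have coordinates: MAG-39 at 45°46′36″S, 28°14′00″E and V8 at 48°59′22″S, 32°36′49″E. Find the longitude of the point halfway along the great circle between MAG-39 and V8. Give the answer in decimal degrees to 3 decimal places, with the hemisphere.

MAG-39: φ = -45.77667°, λ = +28.23333°
V8: φ = -48.98944°, λ = +32.61361°
Bx = cos φ₂ cos Δλ = 0.654281,  By = cos φ₂ sin Δλ = 0.050118
φₘ = atan2(sin φ₁ + sin φ₂, √((cos φ₁ + Bx)² + By²)) = -47.40390°
λₘ = λ₁ + atan2(By, cos φ₁ + Bx) = 30.35669°

30.357°E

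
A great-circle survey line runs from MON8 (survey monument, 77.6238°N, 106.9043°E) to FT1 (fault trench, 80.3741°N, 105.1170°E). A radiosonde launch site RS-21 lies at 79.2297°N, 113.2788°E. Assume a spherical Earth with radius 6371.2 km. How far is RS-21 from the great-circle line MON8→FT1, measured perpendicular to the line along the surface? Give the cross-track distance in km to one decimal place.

151.5 km

δ₁₃ = central angle MON8→RS-21 = 0.035790 rad  (haversine)
θ₁₃ = bearing MON8→RS-21 = 35.439°,  θ₁₂ = bearing MON8→FT1 = 353.807°
dₓₜ = R·arcsin(sin δ₁₃ · sin(θ₁₃ − θ₁₂)) = 6371.2·arcsin(0.03578·sin(-318.368°)) = 151.468 km
|dₓₜ| = 151.468 km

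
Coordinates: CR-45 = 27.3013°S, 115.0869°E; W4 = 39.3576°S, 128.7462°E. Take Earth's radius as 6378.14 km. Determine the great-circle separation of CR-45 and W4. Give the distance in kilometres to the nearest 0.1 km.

Δφ = -12.0563°,  Δλ = 13.6593°
a = sin²(Δφ/2) + cos φ₁ cos φ₂ sin²(Δλ/2) = 0.020745
c = 2·arcsin(√a) = 0.289066 rad = 16.5623°
d = R·c = 6378.14 × 0.289066 = 1843.7 km

1843.7 km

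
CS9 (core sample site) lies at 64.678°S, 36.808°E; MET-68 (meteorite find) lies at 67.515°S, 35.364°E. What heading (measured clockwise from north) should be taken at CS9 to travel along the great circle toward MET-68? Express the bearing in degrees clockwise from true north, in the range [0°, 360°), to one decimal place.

Δλ = -1.4440°
y = sin Δλ · cos φ₂ = -0.009637
x = cos φ₁ sin φ₂ − sin φ₁ cos φ₂ cos Δλ = -0.049605
θ = atan2(y, x) = -169.0052° → 190.9948° (mod 360°)

191.0°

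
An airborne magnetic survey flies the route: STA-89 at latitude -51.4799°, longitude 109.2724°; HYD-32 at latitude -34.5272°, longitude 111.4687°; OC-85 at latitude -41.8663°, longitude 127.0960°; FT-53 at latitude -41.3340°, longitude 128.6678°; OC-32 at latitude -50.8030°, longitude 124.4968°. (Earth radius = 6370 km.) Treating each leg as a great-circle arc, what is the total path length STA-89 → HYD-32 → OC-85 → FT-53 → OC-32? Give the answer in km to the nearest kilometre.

4724 km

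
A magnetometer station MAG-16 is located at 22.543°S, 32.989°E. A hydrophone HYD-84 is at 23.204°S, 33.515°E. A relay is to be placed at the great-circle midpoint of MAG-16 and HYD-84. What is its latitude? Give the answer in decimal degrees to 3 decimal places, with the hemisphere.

22.874°S

Bx = cos φ₂ cos Δλ = 0.919069,  By = cos φ₂ sin Δλ = 0.008438
φₘ = atan2(sin φ₁ + sin φ₂, √((cos φ₁ + Bx)² + By²)) = -22.87372°
λₘ = λ₁ + atan2(By, cos φ₁ + Bx) = 33.25136°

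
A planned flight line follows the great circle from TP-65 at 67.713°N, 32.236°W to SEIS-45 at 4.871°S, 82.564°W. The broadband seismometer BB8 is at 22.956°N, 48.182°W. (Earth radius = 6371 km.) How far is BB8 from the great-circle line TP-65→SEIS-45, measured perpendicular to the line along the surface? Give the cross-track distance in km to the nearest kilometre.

δ₁₃ = central angle TP-65→BB8 = 0.800062 rad  (haversine)
θ₁₃ = bearing TP-65→BB8 = 200.648°,  θ₁₂ = bearing TP-65→SEIS-45 = 231.013°
dₓₜ = R·arcsin(sin δ₁₃ · sin(θ₁₃ − θ₁₂)) = 6371·arcsin(0.71740·sin(-30.365°)) = -2364.309 km
|dₓₜ| = 2364.309 km

2364 km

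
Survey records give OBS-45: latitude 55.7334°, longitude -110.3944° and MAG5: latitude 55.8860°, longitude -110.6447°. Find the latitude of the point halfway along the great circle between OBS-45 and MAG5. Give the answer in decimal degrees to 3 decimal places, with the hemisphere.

55.810°N

Bx = cos φ₂ cos Δλ = 0.560836,  By = cos φ₂ sin Δλ = -0.002450
φₘ = atan2(sin φ₁ + sin φ₂, √((cos φ₁ + Bx)² + By²)) = 55.80976°
λₘ = λ₁ + atan2(By, cos φ₁ + Bx) = -110.51930°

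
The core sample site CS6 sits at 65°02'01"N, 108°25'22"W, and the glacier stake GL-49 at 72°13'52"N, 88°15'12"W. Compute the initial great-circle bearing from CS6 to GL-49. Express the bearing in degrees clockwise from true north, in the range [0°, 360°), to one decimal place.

CS6: φ = +65.03361°, λ = -108.42278°
GL-49: φ = +72.23111°, λ = -88.25333°
Δλ = 20.1694°
y = sin Δλ · cos φ₂ = 0.105225
x = cos φ₁ sin φ₂ − sin φ₁ cos φ₂ cos Δλ = 0.142256
θ = atan2(y, x) = 36.4899° → 36.4899° (mod 360°)

36.5°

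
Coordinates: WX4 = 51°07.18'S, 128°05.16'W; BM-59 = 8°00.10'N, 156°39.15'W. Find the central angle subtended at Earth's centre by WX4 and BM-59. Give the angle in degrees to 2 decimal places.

WX4: φ = -51.11967°, λ = -128.08600°
BM-59: φ = +8.00167°, λ = -156.65250°
Δφ = 59.1213°,  Δλ = -28.5665°
a = sin²(Δφ/2) + cos φ₁ cos φ₂ sin²(Δλ/2) = 0.281224
c = 2·arcsin(√a) = 1.117922 rad = 64.0522°

64.05°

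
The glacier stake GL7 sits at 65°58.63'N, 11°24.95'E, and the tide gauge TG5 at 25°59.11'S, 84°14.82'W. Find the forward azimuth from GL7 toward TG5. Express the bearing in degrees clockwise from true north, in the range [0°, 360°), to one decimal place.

GL7: φ = +65.97717°, λ = +11.41583°
TG5: φ = -25.98517°, λ = -84.24700°
Δλ = -95.6628°
y = sin Δλ · cos φ₂ = -0.894521
x = cos φ₁ sin φ₂ − sin φ₁ cos φ₂ cos Δλ = -0.097350
θ = atan2(y, x) = -96.2110° → 263.7890° (mod 360°)

263.8°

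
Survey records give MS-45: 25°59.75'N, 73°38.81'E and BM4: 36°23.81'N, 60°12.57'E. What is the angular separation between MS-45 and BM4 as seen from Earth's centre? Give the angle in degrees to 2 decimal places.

MS-45: φ = +25.99583°, λ = +73.64683°
BM4: φ = +36.39683°, λ = +60.20950°
Δφ = 10.4010°,  Δλ = -13.4373°
a = sin²(Δφ/2) + cos φ₁ cos φ₂ sin²(Δλ/2) = 0.018119
c = 2·arcsin(√a) = 0.270031 rad = 15.4716°

15.47°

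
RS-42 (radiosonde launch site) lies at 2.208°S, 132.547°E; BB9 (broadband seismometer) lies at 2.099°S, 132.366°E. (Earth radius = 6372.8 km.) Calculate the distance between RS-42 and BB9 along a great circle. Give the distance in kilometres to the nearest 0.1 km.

23.5 km

Δφ = 0.1090°,  Δλ = -0.1810°
a = sin²(Δφ/2) + cos φ₁ cos φ₂ sin²(Δλ/2) = 0.000003
c = 2·arcsin(√a) = 0.003686 rad = 0.2112°
d = R·c = 6372.8 × 0.003686 = 23.5 km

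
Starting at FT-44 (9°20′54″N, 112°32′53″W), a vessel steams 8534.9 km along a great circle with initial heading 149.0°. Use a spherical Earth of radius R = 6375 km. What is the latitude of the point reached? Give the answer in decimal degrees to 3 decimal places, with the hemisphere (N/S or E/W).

51.793°S

FT-44: φ = +9.34833°, λ = -112.54806°
δ = d/R = 8534.9/6375 = 1.338808 rad
φ₂ = arcsin(sin φ₁ cos δ + cos φ₁ sin δ cos θ)
   = arcsin(0.16244·0.22991 + 0.98672·0.97321·-0.85717) = -51.79283°
λ₂ = λ₁ + atan2(sin θ sin δ cos φ₁, cos δ − sin φ₁ sin φ₂) = -58.41256°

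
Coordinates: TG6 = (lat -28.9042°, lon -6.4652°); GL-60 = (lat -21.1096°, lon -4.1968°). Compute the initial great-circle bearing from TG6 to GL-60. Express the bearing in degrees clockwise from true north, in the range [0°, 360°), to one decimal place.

15.3°

Δλ = 2.2684°
y = sin Δλ · cos φ₂ = 0.036925
x = cos φ₁ sin φ₂ − sin φ₁ cos φ₂ cos Δλ = 0.135269
θ = atan2(y, x) = 15.2682° → 15.2682° (mod 360°)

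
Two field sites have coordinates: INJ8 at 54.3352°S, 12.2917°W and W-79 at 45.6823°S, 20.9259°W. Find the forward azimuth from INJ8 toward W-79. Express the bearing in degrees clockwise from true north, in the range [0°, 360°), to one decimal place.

323.9°

Δλ = -8.6342°
y = sin Δλ · cos φ₂ = -0.104883
x = cos φ₁ sin φ₂ − sin φ₁ cos φ₂ cos Δλ = 0.144016
θ = atan2(y, x) = -36.0650° → 323.9350° (mod 360°)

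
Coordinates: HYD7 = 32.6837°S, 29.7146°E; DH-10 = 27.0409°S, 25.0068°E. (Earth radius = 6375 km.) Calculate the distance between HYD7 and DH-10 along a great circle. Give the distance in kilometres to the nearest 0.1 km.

Δφ = 5.6428°,  Δλ = -4.7078°
a = sin²(Δφ/2) + cos φ₁ cos φ₂ sin²(Δλ/2) = 0.003687
c = 2·arcsin(√a) = 0.121524 rad = 6.9628°
d = R·c = 6375 × 0.121524 = 774.7 km

774.7 km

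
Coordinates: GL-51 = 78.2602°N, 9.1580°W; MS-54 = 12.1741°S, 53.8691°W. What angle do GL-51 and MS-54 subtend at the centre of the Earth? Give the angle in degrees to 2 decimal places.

93.73°

Δφ = -90.4343°,  Δλ = -44.7111°
a = sin²(Δφ/2) + cos φ₁ cos φ₂ sin²(Δλ/2) = 0.532563
c = 2·arcsin(√a) = 1.635969 rad = 93.7341°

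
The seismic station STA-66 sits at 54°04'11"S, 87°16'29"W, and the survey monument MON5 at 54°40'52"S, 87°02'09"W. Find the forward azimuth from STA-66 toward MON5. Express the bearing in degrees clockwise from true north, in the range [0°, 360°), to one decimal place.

STA-66: φ = -54.06972°, λ = -87.27472°
MON5: φ = -54.68111°, λ = -87.03583°
Δλ = 0.2389°
y = sin Δλ · cos φ₂ = 0.002410
x = cos φ₁ sin φ₂ − sin φ₁ cos φ₂ cos Δλ = -0.010675
θ = atan2(y, x) = 167.2755° → 167.2755° (mod 360°)

167.3°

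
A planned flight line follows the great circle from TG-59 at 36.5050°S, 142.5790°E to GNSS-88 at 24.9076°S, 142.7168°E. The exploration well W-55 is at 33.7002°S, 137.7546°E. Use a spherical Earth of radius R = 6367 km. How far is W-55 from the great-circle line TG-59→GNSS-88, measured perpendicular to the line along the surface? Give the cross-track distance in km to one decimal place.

449.1 km

δ₁₃ = central angle TG-59→W-55 = 0.084490 rad  (haversine)
θ₁₃ = bearing TG-59→W-55 = 303.992°,  θ₁₂ = bearing TG-59→GNSS-88 = 0.622°
dₓₜ = R·arcsin(sin δ₁₃ · sin(θ₁₃ − θ₁₂)) = 6367·arcsin(0.08439·sin(303.370°)) = -449.098 km
|dₓₜ| = 449.098 km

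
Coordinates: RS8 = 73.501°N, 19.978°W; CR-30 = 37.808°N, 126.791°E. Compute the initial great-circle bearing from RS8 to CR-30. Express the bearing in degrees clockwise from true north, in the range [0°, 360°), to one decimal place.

Δλ = 146.7690°
y = sin Δλ · cos φ₂ = 0.432971
x = cos φ₁ sin φ₂ − sin φ₁ cos φ₂ cos Δλ = 0.807752
θ = atan2(y, x) = 28.1922° → 28.1922° (mod 360°)

28.2°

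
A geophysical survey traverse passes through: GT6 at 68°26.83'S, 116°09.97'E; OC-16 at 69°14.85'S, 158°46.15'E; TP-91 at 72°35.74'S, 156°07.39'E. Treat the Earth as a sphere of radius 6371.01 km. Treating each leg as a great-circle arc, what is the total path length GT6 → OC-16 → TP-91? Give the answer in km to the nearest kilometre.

GT6: φ = -68.44717°, λ = +116.16617°
OC-16: φ = -69.24750°, λ = +158.76917°
TP-91: φ = -72.59567°, λ = +156.12317°
GT6→OC-16: c = 0.263261 rad, d = 1677.24 km
OC-16→TP-91: c = 0.060340 rad, d = 384.43 km
Total = 1677.24 + 384.43 = 2061.67 km

2062 km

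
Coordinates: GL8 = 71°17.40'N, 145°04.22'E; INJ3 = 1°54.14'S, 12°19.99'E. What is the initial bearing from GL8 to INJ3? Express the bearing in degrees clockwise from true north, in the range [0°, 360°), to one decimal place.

310.7°

GL8: φ = +71.29000°, λ = +145.07033°
INJ3: φ = -1.90233°, λ = +12.33317°
Δλ = -132.7372°
y = sin Δλ · cos φ₂ = -0.734070
x = cos φ₁ sin φ₂ − sin φ₁ cos φ₂ cos Δλ = 0.631770
θ = atan2(y, x) = -49.2834° → 310.7166° (mod 360°)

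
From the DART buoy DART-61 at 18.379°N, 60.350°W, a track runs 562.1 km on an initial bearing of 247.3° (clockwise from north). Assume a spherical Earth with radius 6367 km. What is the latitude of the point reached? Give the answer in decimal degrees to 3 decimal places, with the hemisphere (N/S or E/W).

16.367°N

δ = d/R = 562.1/6367 = 0.088283 rad
φ₂ = arcsin(sin φ₁ cos δ + cos φ₁ sin δ cos θ)
   = arcsin(0.31530·0.99611 + 0.94899·0.08817·-0.38591) = 16.36671°
λ₂ = λ₁ + atan2(sin θ sin δ cos φ₁, cos δ − sin φ₁ sin φ₂) = -65.21304°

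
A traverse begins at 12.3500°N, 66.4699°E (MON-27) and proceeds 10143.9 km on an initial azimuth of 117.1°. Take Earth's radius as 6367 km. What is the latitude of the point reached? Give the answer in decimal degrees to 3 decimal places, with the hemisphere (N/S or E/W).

26.723°S

δ = d/R = 10143.9/6367 = 1.593199 rad
φ₂ = arcsin(sin φ₁ cos δ + cos φ₁ sin δ cos θ)
   = arcsin(0.21388·-0.02240 + 0.97686·0.99975·-0.45554) = -26.72334°
λ₂ = λ₁ + atan2(sin θ sin δ cos φ₁, cos δ − sin φ₁ sin φ₂) = 151.61930°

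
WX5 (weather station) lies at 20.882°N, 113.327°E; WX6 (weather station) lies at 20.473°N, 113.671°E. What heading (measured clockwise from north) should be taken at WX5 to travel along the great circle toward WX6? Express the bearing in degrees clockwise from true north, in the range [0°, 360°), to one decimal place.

141.7°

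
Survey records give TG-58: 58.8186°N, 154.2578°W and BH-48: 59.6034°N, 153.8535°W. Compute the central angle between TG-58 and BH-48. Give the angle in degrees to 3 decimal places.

0.812°

Δφ = 0.7848°,  Δλ = 0.4043°
a = sin²(Δφ/2) + cos φ₁ cos φ₂ sin²(Δλ/2) = 0.000050
c = 2·arcsin(√a) = 0.014166 rad = 0.8116°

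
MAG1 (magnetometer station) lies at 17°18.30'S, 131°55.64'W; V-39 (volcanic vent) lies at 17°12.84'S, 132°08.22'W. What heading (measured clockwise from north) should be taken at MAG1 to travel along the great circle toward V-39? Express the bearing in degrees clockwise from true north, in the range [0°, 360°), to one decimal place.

294.4°

MAG1: φ = -17.30500°, λ = -131.92733°
V-39: φ = -17.21400°, λ = -132.13700°
Δλ = -0.2097°
y = sin Δλ · cos φ₂ = -0.003495
x = cos φ₁ sin φ₂ − sin φ₁ cos φ₂ cos Δλ = 0.001586
θ = atan2(y, x) = -65.5899° → 294.4101° (mod 360°)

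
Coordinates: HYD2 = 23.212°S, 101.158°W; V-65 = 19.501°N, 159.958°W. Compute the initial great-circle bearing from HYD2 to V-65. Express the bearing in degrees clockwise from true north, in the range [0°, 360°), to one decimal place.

301.8°

Δλ = -58.8000°
y = sin Δλ · cos φ₂ = -0.806297
x = cos φ₁ sin φ₂ − sin φ₁ cos φ₂ cos Δλ = 0.499261
θ = atan2(y, x) = -58.2341° → 301.7659° (mod 360°)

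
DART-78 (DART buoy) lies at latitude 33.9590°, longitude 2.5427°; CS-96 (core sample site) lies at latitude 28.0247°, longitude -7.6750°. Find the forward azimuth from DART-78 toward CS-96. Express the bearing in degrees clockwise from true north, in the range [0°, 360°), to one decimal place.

238.6°

Δλ = -10.2177°
y = sin Δλ · cos φ₂ = -0.156589
x = cos φ₁ sin φ₂ − sin φ₁ cos φ₂ cos Δλ = -0.095568
θ = atan2(y, x) = -121.3961° → 238.6039° (mod 360°)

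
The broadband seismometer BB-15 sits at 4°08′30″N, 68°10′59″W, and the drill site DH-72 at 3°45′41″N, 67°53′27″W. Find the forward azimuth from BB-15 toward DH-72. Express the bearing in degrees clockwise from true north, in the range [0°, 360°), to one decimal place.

142.5°

BB-15: φ = +4.14167°, λ = -68.18306°
DH-72: φ = +3.76139°, λ = -67.89083°
Δλ = 0.2922°
y = sin Δλ · cos φ₂ = 0.005089
x = cos φ₁ sin φ₂ − sin φ₁ cos φ₂ cos Δλ = -0.006636
θ = atan2(y, x) = 142.5154° → 142.5154° (mod 360°)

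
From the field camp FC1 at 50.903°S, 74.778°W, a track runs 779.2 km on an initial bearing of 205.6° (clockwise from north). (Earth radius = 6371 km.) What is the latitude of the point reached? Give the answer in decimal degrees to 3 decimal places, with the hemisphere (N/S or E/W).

57.105°S

δ = d/R = 779.2/6371 = 0.122304 rad
φ₂ = arcsin(sin φ₁ cos δ + cos φ₁ sin δ cos θ)
   = arcsin(-0.77608·0.99253 + 0.63064·0.12200·-0.90183) = -57.10494°
λ₂ = λ₁ + atan2(sin θ sin δ cos φ₁, cos δ − sin φ₁ sin φ₂) = -80.34798°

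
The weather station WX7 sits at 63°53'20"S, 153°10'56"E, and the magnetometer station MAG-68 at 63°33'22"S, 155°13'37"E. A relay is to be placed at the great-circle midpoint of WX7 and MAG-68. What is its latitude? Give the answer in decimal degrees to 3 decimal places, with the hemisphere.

WX7: φ = -63.88889°, λ = +153.18222°
MAG-68: φ = -63.55611°, λ = +155.22694°
Bx = cos φ₂ cos Δλ = 0.445038,  By = cos φ₂ sin Δλ = 0.015889
φₘ = atan2(sin φ₁ + sin φ₂, √((cos φ₁ + Bx)² + By²)) = -63.72612°
λₘ = λ₁ + atan2(By, cos φ₁ + Bx) = 154.21060°

63.726°S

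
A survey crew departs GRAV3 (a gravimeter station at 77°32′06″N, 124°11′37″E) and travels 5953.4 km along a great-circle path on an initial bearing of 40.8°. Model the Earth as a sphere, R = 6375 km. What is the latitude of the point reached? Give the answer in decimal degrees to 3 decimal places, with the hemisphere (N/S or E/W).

45.403°N

GRAV3: φ = +77.53500°, λ = +124.19361°
δ = d/R = 5953.4/6375 = 0.933867 rad
φ₂ = arcsin(sin φ₁ cos δ + cos φ₁ sin δ cos θ)
   = arcsin(0.97643·0.59473 + 0.21584·0.80393·0.75700) = 45.40327°
λ₂ = λ₁ + atan2(sin θ sin δ cos φ₁, cos δ − sin φ₁ sin φ₂) = -104.23875°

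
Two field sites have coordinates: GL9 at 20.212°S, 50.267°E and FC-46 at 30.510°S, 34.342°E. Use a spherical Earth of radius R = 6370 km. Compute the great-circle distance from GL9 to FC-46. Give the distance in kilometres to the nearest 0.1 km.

Δφ = -10.2980°,  Δλ = -15.9250°
a = sin²(Δφ/2) + cos φ₁ cos φ₂ sin²(Δλ/2) = 0.023569
c = 2·arcsin(√a) = 0.308260 rad = 17.6620°
d = R·c = 6370 × 0.308260 = 1963.6 km

1963.6 km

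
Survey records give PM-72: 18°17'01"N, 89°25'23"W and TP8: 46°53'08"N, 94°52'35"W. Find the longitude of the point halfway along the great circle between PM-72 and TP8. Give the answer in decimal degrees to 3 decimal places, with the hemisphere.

PM-72: φ = +18.28361°, λ = -89.42306°
TP8: φ = +46.88556°, λ = -94.87639°
Bx = cos φ₂ cos Δλ = 0.680364,  By = cos φ₂ sin Δλ = -0.064952
φₘ = atan2(sin φ₁ + sin φ₂, √((cos φ₁ + Bx)² + By²)) = 32.61326°
λₘ = λ₁ + atan2(By, cos φ₁ + Bx) = -91.70514°

91.705°W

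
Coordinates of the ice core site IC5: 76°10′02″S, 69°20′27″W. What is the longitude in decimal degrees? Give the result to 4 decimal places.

69° + 20′/60 + 27″/3600 = 69 + 0.33333 + 0.00750 = 69.3408°

69.3408°W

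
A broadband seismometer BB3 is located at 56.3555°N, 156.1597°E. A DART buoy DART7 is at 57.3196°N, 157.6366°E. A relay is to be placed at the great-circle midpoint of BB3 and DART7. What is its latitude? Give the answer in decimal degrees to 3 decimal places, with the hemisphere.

Bx = cos φ₂ cos Δλ = 0.539773,  By = cos φ₂ sin Δλ = 0.013917
φₘ = atan2(sin φ₁ + sin φ₂, √((cos φ₁ + Bx)² + By²)) = 56.83973°
λₘ = λ₁ + atan2(By, cos φ₁ + Bx) = 156.88864°

56.840°N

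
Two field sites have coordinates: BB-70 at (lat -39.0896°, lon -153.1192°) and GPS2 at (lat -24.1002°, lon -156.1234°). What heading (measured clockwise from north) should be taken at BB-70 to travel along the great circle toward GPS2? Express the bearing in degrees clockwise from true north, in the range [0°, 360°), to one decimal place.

349.5°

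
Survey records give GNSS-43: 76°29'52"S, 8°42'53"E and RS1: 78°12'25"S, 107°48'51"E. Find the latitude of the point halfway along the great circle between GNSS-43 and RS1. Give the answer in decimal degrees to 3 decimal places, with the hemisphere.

GNSS-43: φ = -76.49778°, λ = +8.71472°
RS1: φ = -78.20694°, λ = +107.81417°
Bx = cos φ₂ cos Δλ = -0.032322,  By = cos φ₂ sin Δλ = 0.201805
φₘ = atan2(sin φ₁ + sin φ₂, √((cos φ₁ + Bx)² + By²)) = -81.69184°
λₘ = λ₁ + atan2(By, cos φ₁ + Bx) = 53.80633°

81.692°S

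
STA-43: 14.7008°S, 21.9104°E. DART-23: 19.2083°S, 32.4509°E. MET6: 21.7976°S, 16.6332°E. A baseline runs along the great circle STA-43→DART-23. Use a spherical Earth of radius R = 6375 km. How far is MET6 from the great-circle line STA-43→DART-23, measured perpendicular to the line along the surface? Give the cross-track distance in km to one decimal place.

δ₁₃ = central angle STA-43→MET6 = 0.151591 rad  (haversine)
θ₁₃ = bearing STA-43→MET6 = 214.438°,  θ₁₂ = bearing STA-43→DART-23 = 115.564°
dₓₜ = R·arcsin(sin δ₁₃ · sin(θ₁₃ − θ₁₂)) = 6375·arcsin(0.15101·sin(98.874°)) = 954.737 km
|dₓₜ| = 954.737 km

954.7 km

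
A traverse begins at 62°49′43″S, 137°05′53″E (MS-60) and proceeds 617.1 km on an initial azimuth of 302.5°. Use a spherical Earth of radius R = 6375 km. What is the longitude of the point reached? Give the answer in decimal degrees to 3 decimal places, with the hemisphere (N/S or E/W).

127.852°E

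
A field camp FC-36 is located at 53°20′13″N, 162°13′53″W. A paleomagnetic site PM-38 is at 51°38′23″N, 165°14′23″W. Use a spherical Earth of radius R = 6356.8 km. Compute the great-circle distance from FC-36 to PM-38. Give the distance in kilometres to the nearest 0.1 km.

277.0 km

FC-36: φ = +53.33694°, λ = -162.23139°
PM-38: φ = +51.63972°, λ = -165.23972°
Δφ = -1.6972°,  Δλ = -3.0083°
a = sin²(Δφ/2) + cos φ₁ cos φ₂ sin²(Δλ/2) = 0.000475
c = 2·arcsin(√a) = 0.043578 rad = 2.4968°
d = R·c = 6356.8 × 0.043578 = 277.0 km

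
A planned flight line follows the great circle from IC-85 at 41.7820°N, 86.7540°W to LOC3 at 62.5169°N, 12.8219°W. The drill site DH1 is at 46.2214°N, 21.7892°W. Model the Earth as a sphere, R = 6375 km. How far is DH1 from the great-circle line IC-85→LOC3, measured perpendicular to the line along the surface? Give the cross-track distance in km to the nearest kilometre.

1859 km

δ₁₃ = central angle IC-85→DH1 = 0.796233 rad  (haversine)
θ₁₃ = bearing IC-85→DH1 = 61.292°,  θ₁₂ = bearing IC-85→LOC3 = 37.572°
dₓₜ = R·arcsin(sin δ₁₃ · sin(θ₁₃ − θ₁₂)) = 6375·arcsin(0.71473·sin(23.720°)) = 1859.118 km
|dₓₜ| = 1859.118 km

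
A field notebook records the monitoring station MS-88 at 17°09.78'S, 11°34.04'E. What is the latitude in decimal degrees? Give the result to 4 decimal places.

17° + 9.78′/60 = 17 + 0.16300 = 17.1630°

17.1630°S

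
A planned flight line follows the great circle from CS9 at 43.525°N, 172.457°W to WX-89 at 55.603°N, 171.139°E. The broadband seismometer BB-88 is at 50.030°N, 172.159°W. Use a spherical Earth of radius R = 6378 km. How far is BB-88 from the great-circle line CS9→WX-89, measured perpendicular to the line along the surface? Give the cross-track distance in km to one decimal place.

δ₁₃ = central angle CS9→BB-88 = 0.113589 rad  (haversine)
θ₁₃ = bearing CS9→BB-88 = 1.689°,  θ₁₂ = bearing CS9→WX-89 = 324.670°
dₓₜ = R·arcsin(sin δ₁₃ · sin(θ₁₃ − θ₁₂)) = 6378·arcsin(0.11335·sin(-322.981°)) = 435.588 km
|dₓₜ| = 435.588 km

435.6 km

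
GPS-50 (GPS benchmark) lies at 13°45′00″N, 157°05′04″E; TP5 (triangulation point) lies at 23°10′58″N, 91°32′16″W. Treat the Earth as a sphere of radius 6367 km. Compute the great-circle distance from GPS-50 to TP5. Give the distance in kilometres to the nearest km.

11491 km

GPS-50: φ = +13.75000°, λ = +157.08444°
TP5: φ = +23.18278°, λ = -91.53778°
Δφ = 9.4328°,  Δλ = 111.3778°
a = sin²(Δφ/2) + cos φ₁ cos φ₂ sin²(Δλ/2) = 0.615955
c = 2·arcsin(√a) = 1.804838 rad = 103.4096°
d = R·c = 6367 × 1.804838 = 11491.4 km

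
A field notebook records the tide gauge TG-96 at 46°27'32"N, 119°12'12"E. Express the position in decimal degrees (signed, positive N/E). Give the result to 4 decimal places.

+46.4589°, +119.2033°

lat: 46.4589° N → +46.4589°
lon: 119.2033° E → +119.2033°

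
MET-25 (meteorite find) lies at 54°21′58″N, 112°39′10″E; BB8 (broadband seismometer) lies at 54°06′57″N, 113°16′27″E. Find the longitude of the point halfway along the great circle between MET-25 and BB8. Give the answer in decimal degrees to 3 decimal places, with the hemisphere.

112.964°E

MET-25: φ = +54.36611°, λ = +112.65278°
BB8: φ = +54.11583°, λ = +113.27417°
Bx = cos φ₂ cos Δλ = 0.586114,  By = cos φ₂ sin Δλ = 0.006357
φₘ = atan2(sin φ₁ + sin φ₂, √((cos φ₁ + Bx)² + By²)) = 54.24137°
λₘ = λ₁ + atan2(By, cos φ₁ + Bx) = 112.96441°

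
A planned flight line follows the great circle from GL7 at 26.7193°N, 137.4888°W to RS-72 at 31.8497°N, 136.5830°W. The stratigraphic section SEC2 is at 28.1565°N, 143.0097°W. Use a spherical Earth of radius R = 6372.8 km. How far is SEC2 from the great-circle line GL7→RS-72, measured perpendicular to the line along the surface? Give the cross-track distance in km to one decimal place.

δ₁₃ = central angle GL7→SEC2 = 0.089111 rad  (haversine)
θ₁₃ = bearing GL7→SEC2 = 287.608°,  θ₁₂ = bearing GL7→RS-72 = 8.536°
dₓₜ = R·arcsin(sin δ₁₃ · sin(θ₁₃ − θ₁₂)) = 6372.8·arcsin(0.08899·sin(279.072°)) = -560.763 km
|dₓₜ| = 560.763 km

560.8 km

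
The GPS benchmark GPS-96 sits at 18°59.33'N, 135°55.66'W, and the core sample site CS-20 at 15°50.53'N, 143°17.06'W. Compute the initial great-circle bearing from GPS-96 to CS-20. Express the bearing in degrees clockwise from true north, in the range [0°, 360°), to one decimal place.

GPS-96: φ = +18.98883°, λ = -135.92767°
CS-20: φ = +15.84217°, λ = -143.28433°
Δλ = -7.3567°
y = sin Δλ · cos φ₂ = -0.123182
x = cos φ₁ sin φ₂ − sin φ₁ cos φ₂ cos Δλ = -0.052315
θ = atan2(y, x) = -113.0109° → 246.9891° (mod 360°)

247.0°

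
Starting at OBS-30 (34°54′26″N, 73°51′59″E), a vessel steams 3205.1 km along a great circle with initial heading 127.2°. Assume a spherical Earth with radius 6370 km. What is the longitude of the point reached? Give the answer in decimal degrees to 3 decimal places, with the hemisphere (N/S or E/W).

97.320°E

OBS-30: φ = +34.90722°, λ = +73.86639°
δ = d/R = 3205.1/6370 = 0.503155 rad
φ₂ = arcsin(sin φ₁ cos δ + cos φ₁ sin δ cos θ)
   = arcsin(0.57225·0.87607 + 0.82008·0.48219·-0.60460) = 15.20346°
λ₂ = λ₁ + atan2(sin θ sin δ cos φ₁, cos δ − sin φ₁ sin φ₂) = 97.32026°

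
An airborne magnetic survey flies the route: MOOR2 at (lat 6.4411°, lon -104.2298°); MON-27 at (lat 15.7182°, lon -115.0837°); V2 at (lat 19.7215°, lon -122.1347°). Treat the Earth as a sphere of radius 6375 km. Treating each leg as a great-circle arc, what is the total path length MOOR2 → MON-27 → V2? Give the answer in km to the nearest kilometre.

2440 km

MOOR2→MON-27: c = 0.246352 rad, d = 1570.50 km
MON-27→V2: c = 0.136435 rad, d = 869.78 km
Total = 1570.50 + 869.78 = 2440.27 km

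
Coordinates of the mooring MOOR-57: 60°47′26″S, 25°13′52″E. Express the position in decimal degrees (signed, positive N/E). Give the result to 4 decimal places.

-60.7906°, +25.2311°

lat: 60.7906° S → -60.7906°
lon: 25.2311° E → +25.2311°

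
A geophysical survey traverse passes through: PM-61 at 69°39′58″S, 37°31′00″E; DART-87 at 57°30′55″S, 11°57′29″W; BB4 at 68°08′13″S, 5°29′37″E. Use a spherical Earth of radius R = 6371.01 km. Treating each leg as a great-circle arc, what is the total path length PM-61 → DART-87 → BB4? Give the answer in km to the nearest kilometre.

4155 km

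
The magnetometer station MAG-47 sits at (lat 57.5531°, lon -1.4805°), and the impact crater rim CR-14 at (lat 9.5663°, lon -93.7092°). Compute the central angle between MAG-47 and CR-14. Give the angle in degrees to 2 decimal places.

83.13°

Δφ = -47.9868°,  Δλ = -92.2287°
a = sin²(Δφ/2) + cos φ₁ cos φ₂ sin²(Δλ/2) = 0.440165
c = 2·arcsin(√a) = 1.450838 rad = 83.1269°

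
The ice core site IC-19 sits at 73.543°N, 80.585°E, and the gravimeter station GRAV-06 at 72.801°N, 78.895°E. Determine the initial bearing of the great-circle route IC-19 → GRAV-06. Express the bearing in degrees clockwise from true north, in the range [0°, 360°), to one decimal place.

214.2°

Δλ = -1.6900°
y = sin Δλ · cos φ₂ = -0.008720
x = cos φ₁ sin φ₂ − sin φ₁ cos φ₂ cos Δλ = -0.012827
θ = atan2(y, x) = -145.7893° → 214.2107° (mod 360°)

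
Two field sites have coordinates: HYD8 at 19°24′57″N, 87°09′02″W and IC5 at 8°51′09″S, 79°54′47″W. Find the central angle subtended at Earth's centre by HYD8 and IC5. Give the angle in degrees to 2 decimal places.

29.15°

HYD8: φ = +19.41583°, λ = -87.15056°
IC5: φ = -8.85250°, λ = -79.91306°
Δφ = -28.2683°,  Δλ = 7.2375°
a = sin²(Δφ/2) + cos φ₁ cos φ₂ sin²(Δλ/2) = 0.063343
c = 2·arcsin(√a) = 0.508832 rad = 29.1539°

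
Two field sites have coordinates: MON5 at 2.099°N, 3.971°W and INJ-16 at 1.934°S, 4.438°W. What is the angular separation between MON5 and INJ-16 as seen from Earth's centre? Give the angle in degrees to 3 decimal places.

4.060°

Δφ = -4.0330°,  Δλ = -0.4670°
a = sin²(Δφ/2) + cos φ₁ cos φ₂ sin²(Δλ/2) = 0.001255
c = 2·arcsin(√a) = 0.070859 rad = 4.0599°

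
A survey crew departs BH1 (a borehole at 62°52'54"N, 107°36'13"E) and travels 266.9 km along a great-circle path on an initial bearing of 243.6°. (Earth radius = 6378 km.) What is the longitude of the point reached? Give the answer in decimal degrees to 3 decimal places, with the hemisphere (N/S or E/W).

103.064°E

BH1: φ = +62.88167°, λ = +107.60361°
δ = d/R = 266.9/6378 = 0.041847 rad
φ₂ = arcsin(sin φ₁ cos δ + cos φ₁ sin δ cos θ)
   = arcsin(0.89007·0.99912 + 0.45583·0.04183·-0.44464) = 61.74008°
λ₂ = λ₁ + atan2(sin θ sin δ cos φ₁, cos δ − sin φ₁ sin φ₂) = 103.06432°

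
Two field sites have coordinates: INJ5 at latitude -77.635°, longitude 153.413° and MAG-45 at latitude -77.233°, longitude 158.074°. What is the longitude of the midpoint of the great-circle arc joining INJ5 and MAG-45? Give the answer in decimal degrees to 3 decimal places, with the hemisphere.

155.780°E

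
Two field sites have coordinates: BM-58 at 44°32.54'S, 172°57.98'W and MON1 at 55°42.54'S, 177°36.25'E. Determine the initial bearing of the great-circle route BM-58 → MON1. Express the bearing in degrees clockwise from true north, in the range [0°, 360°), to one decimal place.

BM-58: φ = -44.54233°, λ = -172.96633°
MON1: φ = -55.70900°, λ = +177.60417°
Δλ = -9.4295°
y = sin Δλ · cos φ₂ = -0.092303
x = cos φ₁ sin φ₂ − sin φ₁ cos φ₂ cos Δλ = -0.199003
θ = atan2(y, x) = -155.1168° → 204.8832° (mod 360°)

204.9°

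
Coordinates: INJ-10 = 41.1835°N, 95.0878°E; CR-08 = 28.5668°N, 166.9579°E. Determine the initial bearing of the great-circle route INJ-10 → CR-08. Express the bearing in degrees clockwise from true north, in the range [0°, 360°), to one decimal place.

77.8°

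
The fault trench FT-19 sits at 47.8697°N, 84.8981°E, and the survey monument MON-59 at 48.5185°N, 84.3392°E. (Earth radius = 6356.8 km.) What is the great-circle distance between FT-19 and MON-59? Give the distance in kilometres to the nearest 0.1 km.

Δφ = 0.6488°,  Δλ = -0.5589°
a = sin²(Δφ/2) + cos φ₁ cos φ₂ sin²(Δλ/2) = 0.000043
c = 2·arcsin(√a) = 0.013058 rad = 0.7482°
d = R·c = 6356.8 × 0.013058 = 83.0 km

83.0 km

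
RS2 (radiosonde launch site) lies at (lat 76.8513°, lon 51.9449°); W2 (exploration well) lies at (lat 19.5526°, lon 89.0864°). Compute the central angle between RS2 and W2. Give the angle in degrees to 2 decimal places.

60.21°

Δφ = -57.2987°,  Δλ = 37.1415°
a = sin²(Δφ/2) + cos φ₁ cos φ₂ sin²(Δλ/2) = 0.251612
c = 2·arcsin(√a) = 1.050917 rad = 60.2131°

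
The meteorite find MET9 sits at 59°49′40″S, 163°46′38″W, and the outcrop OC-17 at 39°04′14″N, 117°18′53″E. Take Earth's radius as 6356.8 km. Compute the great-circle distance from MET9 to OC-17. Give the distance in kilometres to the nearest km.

13094 km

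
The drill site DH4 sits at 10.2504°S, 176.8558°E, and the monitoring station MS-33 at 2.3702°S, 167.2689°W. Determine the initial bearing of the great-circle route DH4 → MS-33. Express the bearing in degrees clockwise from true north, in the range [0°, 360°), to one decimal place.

64.5°

Δλ = 15.8753°
y = sin Δλ · cos φ₂ = 0.273311
x = cos φ₁ sin φ₂ − sin φ₁ cos φ₂ cos Δλ = 0.130321
θ = atan2(y, x) = 64.5071° → 64.5071° (mod 360°)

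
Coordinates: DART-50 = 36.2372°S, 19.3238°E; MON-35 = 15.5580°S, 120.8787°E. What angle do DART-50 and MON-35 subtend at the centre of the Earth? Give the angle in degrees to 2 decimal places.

89.83°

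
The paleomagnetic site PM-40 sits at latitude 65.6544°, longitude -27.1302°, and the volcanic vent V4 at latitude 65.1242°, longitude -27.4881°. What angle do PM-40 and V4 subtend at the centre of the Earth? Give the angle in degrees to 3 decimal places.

Δφ = -0.5302°,  Δλ = -0.3579°
a = sin²(Δφ/2) + cos φ₁ cos φ₂ sin²(Δλ/2) = 0.000023
c = 2·arcsin(√a) = 0.009612 rad = 0.5507°

0.551°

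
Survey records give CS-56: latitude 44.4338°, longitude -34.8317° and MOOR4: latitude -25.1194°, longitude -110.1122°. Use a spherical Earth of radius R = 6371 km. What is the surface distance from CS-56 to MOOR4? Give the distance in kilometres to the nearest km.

10857 km

Δφ = -69.5532°,  Δλ = -75.2805°
a = sin²(Δφ/2) + cos φ₁ cos φ₂ sin²(Δλ/2) = 0.566458
c = 2·arcsin(√a) = 1.704107 rad = 97.6381°
d = R·c = 6371 × 1.704107 = 10856.9 km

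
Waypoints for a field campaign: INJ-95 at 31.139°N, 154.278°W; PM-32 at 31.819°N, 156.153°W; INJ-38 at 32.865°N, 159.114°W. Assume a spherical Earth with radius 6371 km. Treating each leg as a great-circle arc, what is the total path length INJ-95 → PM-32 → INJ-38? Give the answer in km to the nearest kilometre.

495 km

INJ-95→PM-32: c = 0.030327 rad, d = 193.21 km
PM-32→INJ-38: c = 0.047323 rad, d = 301.49 km
Total = 193.21 + 301.49 = 494.71 km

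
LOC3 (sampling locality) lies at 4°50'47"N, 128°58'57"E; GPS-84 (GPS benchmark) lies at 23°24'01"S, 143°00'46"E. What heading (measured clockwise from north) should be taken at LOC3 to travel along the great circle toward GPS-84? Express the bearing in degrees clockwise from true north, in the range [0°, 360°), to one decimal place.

LOC3: φ = +4.84639°, λ = +128.98250°
GPS-84: φ = -23.40028°, λ = +143.01278°
Δλ = 14.0303°
y = sin Δλ · cos φ₂ = 0.222495
x = cos φ₁ sin φ₂ − sin φ₁ cos φ₂ cos Δλ = -0.470955
θ = atan2(y, x) = 154.7124° → 154.7124° (mod 360°)

154.7°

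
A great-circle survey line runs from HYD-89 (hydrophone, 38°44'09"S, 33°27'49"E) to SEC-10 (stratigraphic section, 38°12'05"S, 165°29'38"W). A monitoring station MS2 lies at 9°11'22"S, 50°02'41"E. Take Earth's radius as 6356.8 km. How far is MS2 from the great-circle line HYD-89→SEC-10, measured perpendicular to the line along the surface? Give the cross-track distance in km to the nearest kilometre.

2572 km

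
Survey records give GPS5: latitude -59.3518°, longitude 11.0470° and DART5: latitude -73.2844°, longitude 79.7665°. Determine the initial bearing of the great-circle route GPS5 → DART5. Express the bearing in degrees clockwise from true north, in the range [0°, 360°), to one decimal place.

146.1°

Δλ = 68.7195°
y = sin Δλ · cos φ₂ = 0.268010
x = cos φ₁ sin φ₂ − sin φ₁ cos φ₂ cos Δλ = -0.398419
θ = atan2(y, x) = 146.0719° → 146.0719° (mod 360°)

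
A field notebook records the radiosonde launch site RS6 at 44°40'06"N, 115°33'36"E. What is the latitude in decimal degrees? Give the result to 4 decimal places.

44° + 40′/60 + 6″/3600 = 44 + 0.66667 + 0.00167 = 44.6683°

44.6683°N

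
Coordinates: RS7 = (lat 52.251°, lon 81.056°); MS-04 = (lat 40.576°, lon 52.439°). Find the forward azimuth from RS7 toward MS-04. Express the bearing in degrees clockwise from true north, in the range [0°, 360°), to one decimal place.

Δλ = -28.6170°
y = sin Δλ · cos φ₂ = -0.363785
x = cos φ₁ sin φ₂ − sin φ₁ cos φ₂ cos Δλ = -0.128995
θ = atan2(y, x) = -109.5240° → 250.4760° (mod 360°)

250.5°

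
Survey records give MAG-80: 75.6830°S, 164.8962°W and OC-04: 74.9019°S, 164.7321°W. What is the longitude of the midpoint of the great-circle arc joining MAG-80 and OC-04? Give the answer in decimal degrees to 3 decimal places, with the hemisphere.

164.812°W

Bx = cos φ₂ cos Δλ = 0.260471,  By = cos φ₂ sin Δλ = 0.000746
φₘ = atan2(sin φ₁ + sin φ₂, √((cos φ₁ + Bx)² + By²)) = -75.29246°
λₘ = λ₁ + atan2(By, cos φ₁ + Bx) = -164.81202°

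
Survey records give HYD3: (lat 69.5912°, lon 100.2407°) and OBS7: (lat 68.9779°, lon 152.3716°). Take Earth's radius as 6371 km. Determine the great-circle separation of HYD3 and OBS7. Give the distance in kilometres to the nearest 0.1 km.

1989.5 km

Δφ = -0.6133°,  Δλ = 52.1309°
a = sin²(Δφ/2) + cos φ₁ cos φ₂ sin²(Δλ/2) = 0.024181
c = 2·arcsin(√a) = 0.312270 rad = 17.8917°
d = R·c = 6371 × 0.312270 = 1989.5 km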